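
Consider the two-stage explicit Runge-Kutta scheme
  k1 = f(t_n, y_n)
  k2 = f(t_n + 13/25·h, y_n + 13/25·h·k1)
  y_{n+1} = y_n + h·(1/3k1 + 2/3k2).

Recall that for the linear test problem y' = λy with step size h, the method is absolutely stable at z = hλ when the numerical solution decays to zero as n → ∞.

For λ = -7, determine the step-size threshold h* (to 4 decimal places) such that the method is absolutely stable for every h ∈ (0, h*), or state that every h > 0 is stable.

Test eqn y'=λy, z=hλ:
  k1=λy_n ⇒ h·k1=z·y_n;  k2=λ(1+13/25z)y_n ⇒ h·k2=z(1+13/25z)y_n
  y_{n+1}/y_n = 1 + 1/3z + 2/3z(1+13/25z) = 1 + z + 26/75z²
  so R(z) = 1 + z + 26/75z².

Need |R(x)|<1, x<0.
x=-1.43: |R|=0.2789
R=1: x+26/75x²=0 ⇒ x=−75/26=-2.8846; min R=1−1/(4·26/75)=0.2788>−1
Confirm numerically:
  x=-1.805: |R|=0.32445 <1
  x=-1.702: |R|=0.30223 <1
  x=-1.632: |R|=0.29132 <1
  x=-3.464: |R|=1.69576 >1
  x=-3.421: |R|=1.63612 >1
  x=-3.283: |R|=1.45340 >1
Stable set (-2.8846, 0).

(-2.8846,0); λ=-7 ⇒ h* = (75/26)/7 = 0.4121.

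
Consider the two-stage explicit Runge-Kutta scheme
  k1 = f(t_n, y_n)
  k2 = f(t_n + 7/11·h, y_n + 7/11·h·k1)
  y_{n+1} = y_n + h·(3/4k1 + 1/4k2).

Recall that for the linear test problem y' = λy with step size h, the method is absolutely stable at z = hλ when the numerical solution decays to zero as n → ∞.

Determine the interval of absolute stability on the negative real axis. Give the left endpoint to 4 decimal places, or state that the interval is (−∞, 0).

z∈(-6.2857,0).

Set f=λy, z=hλ:
  k1=λy_n ⇒ h·k1=z·y_n;  k2=λ(1+7/11z)y_n ⇒ h·k2=z(1+7/11z)y_n
  y_{n+1}/y_n = 1 + 3/4z + 1/4z(1+7/11z) = 1 + z + 7/44z²
  R(z) = 1 + z + 7/44z².

Need |R(x)|<1, x<0.
x=-0.44: |R|=0.5908
R=1: x+7/44x²=0 ⇒ x=−44/7=-6.2857; min R=1−1/(4·7/44)=-0.5714>−1
Confirm numerically:
  x=-4.639: |R|=0.21531 <1
  x=-4.295: |R|=0.36025 <1
  x=-3.922: |R|=0.47485 <1
  x=-6.489: |R|=1.20986 >1
  x=-6.354: |R|=1.06903 >1
So |R|<1 on (-6.2857, 0).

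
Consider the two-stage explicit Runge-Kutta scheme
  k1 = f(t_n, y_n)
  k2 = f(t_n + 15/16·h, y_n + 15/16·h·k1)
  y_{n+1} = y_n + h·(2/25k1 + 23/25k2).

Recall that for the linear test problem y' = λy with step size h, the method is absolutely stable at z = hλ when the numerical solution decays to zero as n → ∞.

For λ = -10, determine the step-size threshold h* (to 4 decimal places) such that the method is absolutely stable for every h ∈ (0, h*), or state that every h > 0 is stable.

(-1.1594,0); λ=-10 ⇒ h* = (80/69)/10 = 0.1159.

On y'=λy, z=hλ:
  k1=λy_n ⇒ h·k1=z·y_n;  k2=λ(1+15/16z)y_n ⇒ h·k2=z(1+15/16z)y_n
  y_{n+1}/y_n = 1 + 2/25z + 23/25z(1+15/16z) = 1 + z + 69/80z²
  so R(z) = 1 + z + 69/80z².

Need |R(x)|<1, x<0.
x=-0.46: |R|=0.7225
R=1: x+69/80x²=0 ⇒ x=−80/69=-1.1594; min R=1−1/(4·69/80)=0.7101>−1
Confirm numerically:
  x=-1.132: |R|=0.97323 <1
  x=-0.982: |R|=0.84973 <1
  x=-0.646: |R|=0.71394 <1
  x=-0.473: |R|=0.71997 <1
  x=-1.652: |R|=1.70185 >1
  x=-1.524: |R|=1.47922 >1
So |R|<1 on (-1.1594, 0).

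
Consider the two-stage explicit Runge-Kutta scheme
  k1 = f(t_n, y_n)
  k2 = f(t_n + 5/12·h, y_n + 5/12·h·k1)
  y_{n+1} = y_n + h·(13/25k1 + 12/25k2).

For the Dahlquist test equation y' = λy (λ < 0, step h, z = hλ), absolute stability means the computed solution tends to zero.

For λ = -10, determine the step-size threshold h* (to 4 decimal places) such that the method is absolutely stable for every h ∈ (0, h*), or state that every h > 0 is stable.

(-5.0000,0); λ=-10 ⇒ h* = (5)/10 = 0.5000.

With y'=λy (z=hλ):
  k1=λy_n ⇒ h·k1=z·y_n;  k2=λ(1+5/12z)y_n ⇒ h·k2=z(1+5/12z)y_n
  y_{n+1}/y_n = 1 + 13/25z + 12/25z(1+5/12z) = 1 + z + 1/5z²
  ⇒ R(z) = 1 + z + 1/5z².

Solve |R(x)|<1 on ℝ⁻.
x=-1.07: |R|=0.1590
R=1: x+1/5x²=0 ⇒ x=−5=-5.0000; min R=1−1/(4·1/5)=-0.2500>−1
Confirm numerically:
  x=-4.013: |R|=0.20783 <1
  x=-2.690: |R|=0.24278 <1
  x=-2.615: |R|=0.24735 <1
  x=-5.302: |R|=1.32024 >1
  x=-5.049: |R|=1.04948 >1
Stable set (-5.0000, 0).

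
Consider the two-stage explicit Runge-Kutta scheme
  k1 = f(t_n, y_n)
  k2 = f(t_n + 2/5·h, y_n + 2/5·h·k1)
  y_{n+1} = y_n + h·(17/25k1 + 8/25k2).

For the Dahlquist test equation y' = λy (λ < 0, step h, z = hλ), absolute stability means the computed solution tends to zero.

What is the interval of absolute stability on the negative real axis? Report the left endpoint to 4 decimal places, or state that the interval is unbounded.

Test eqn y'=λy, z=hλ:
  k1=λy_n ⇒ h·k1=z·y_n;  k2=λ(1+2/5z)y_n ⇒ h·k2=z(1+2/5z)y_n
  y_{n+1}/y_n = 1 + 17/25z + 8/25z(1+2/5z) = 1 + z + 16/125z²
  Hence R(z) = 1 + z + 16/125z².

Need |R(x)|<1, x<0.
x=-1.29: |R|=0.0770
R=1: x+16/125x²=0 ⇒ x=−125/16=-7.8125; min R=1−1/(4·16/125)=-0.9531>−1
Confirm numerically:
  x=-7.380: |R|=0.59144 <1
  x=-5.937: |R|=0.42526 <1
  x=-3.854: |R|=0.95278 <1
  x=-8.280: |R|=1.49548 >1
  x=-8.240: |R|=1.45089 >1
  x=-8.172: |R|=1.37604 >1
Stable set (-7.8125, 0).

z∈(-7.8125,0).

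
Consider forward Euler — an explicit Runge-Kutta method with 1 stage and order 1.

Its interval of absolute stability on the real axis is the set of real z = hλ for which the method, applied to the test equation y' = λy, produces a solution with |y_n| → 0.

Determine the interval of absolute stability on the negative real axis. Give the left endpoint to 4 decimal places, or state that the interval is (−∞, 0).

Set f=λy, z=hλ:
  order 1, 1-stage ⇒ R(z)=1+z
  (e.g. R(-0.94)=0.06000, |R|=0.06000)

Solve |R(x)|<1 on ℝ⁻.
x=-0.94: |R|=0.0600
|R(-1.48)|=0.4800 |R(-0.54)|=0.4600 |R(-0.52)|=0.4800
Bisect:
  x_lo=-2.3968 |R|=1.3968  x_hi=-0.2161 |R|=0.7839
  mid=-1.30643 |R|=0.30643 →hi
  mid=-1.85161 |R|=0.85161 →hi
  mid=-2.12421 |R|=1.12421 →lo
  mid=-1.98791 |R|=0.98791 →hi
  mid=-2.05606 |R|=1.05606 →lo
  mid=-2.02198 |R|=1.02198 →lo
  mid=-2.00495 |R|=1.00495 →lo
  mid=-1.99643 |R|=0.99643 →hi
  mid=-2.00069 |R|=1.00069 →lo
  ...
  [-2.00002,-1.99989] ⇒ x*=-2.0000
Interval (-2.0000, 0).

(-2.0000, 0).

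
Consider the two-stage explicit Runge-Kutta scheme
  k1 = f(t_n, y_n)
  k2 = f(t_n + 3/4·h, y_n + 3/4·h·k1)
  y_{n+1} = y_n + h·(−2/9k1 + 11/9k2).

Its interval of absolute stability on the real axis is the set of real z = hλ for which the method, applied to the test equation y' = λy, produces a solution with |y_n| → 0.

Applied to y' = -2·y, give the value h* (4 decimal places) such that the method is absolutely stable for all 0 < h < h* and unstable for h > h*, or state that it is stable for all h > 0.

(-1.0909,0); λ=-2 ⇒ h* = (12/11)/2 = 0.5455.

Set f=λy, z=hλ:
  k1=λy_n ⇒ h·k1=z·y_n;  k2=λ(1+3/4z)y_n ⇒ h·k2=z(1+3/4z)y_n
  y_{n+1}/y_n = 1 − 2/9z + 11/9z(1+3/4z) = 1 + z + 11/12z²
  so R(z) = 1 + z + 11/12z².

Find x<0 with |R(x)|<1.
x=-1.69: |R|=1.9281
R=1: x+11/12x²=0 ⇒ x=−12/11=-1.0909; min R=1−1/(4·11/12)=0.7273>−1
Confirm numerically:
  x=-0.766: |R|=0.77186 <1
  x=-0.659: |R|=0.73909 <1
  x=-0.657: |R|=0.73868 <1
  x=-0.466: |R|=0.73306 <1
  x=-1.409: |R|=1.41084 >1
  x=-1.373: |R|=1.35503 >1
So |R|<1 on (-1.0909, 0).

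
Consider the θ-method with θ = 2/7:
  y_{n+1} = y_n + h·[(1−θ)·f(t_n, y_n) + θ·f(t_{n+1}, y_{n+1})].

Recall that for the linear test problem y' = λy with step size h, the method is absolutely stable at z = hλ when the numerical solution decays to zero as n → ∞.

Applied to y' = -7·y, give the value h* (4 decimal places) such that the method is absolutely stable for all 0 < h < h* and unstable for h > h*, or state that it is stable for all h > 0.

With y'=λy (z=hλ):
  y_{n+1} = y_n + z·[5/7·y_n + 2/7·y_{n+1}] ⇒ (1 − 2/7z)y_{n+1} = (1 + 5/7z)y_n
  R(z) = (1 + 5/7z)/(1 − 2/7z).

Need |R(x)|<1, x<0.
x=-1.53: |R|=0.0646
R=−1: 1+5/7x = −1+2/7x ⇒ -3/7x=2 ⇒ x=2/(-3/7)=-4.6667
Confirm numerically:
  x=-4.199: |R|=0.90888 <1
  x=-3.295: |R|=0.69720 <1
  x=-2.735: |R|=0.53528 <1
  x=-2.063: |R|=0.29795 <1
  x=-5.047: |R|=1.06675 >1
  x=-5.033: |R|=1.06440 >1
  x=-4.919: |R|=1.04496 >1
Stable set (-4.6667, 0).

(-4.6667,0); λ=-7 ⇒ h* = (14/3)/7 = 0.6667.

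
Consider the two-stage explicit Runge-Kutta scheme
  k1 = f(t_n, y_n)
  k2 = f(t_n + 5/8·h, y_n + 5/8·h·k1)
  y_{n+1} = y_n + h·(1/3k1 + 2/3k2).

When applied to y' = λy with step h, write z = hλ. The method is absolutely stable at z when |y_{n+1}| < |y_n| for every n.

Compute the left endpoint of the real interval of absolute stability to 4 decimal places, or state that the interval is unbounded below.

left endpoint -2.4000.

On y'=λy, z=hλ:
  k1=λy_n ⇒ h·k1=z·y_n;  k2=λ(1+5/8z)y_n ⇒ h·k2=z(1+5/8z)y_n
  y_{n+1}/y_n = 1 + 1/3z + 2/3z(1+5/8z) = 1 + z + 5/12z²
  so R(z) = 1 + z + 5/12z².

Need |R(x)|<1, x<0.
x=-0.83: |R|=0.4570
R=1: x+5/12x²=0 ⇒ x=−12/5=-2.4000; min R=1−1/(4·5/12)=0.4000>−1
Confirm numerically:
  x=-2.270: |R|=0.87704 <1
  x=-1.887: |R|=0.59665 <1
  x=-1.235: |R|=0.40051 <1
  x=-2.853: |R|=1.53850 >1
  x=-2.683: |R|=1.31637 >1
  x=-2.632: |R|=1.25443 >1
So |R|<1 on (-2.4000, 0).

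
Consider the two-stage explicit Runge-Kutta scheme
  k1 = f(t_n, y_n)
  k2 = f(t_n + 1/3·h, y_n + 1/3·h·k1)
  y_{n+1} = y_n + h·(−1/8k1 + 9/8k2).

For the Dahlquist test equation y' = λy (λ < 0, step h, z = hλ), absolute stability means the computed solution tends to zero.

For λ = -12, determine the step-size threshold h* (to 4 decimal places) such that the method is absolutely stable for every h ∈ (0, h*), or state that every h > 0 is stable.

(-2.6667,0); λ=-12 ⇒ h* = (8/3)/12 = 0.2222.

Set f=λy, z=hλ:
  k1=λy_n ⇒ h·k1=z·y_n;  k2=λ(1+1/3z)y_n ⇒ h·k2=z(1+1/3z)y_n
  y_{n+1}/y_n = 1 − 1/8z + 9/8z(1+1/3z) = 1 + z + 3/8z²
  Hence R(z) = 1 + z + 3/8z².

Need |R(x)|<1, x<0.
x=-0.7: |R|=0.4838
R=1: x+3/8x²=0 ⇒ x=−8/3=-2.6667; min R=1−1/(4·3/8)=0.3333>−1
Confirm numerically:
  x=-1.700: |R|=0.38375 <1
  x=-1.531: |R|=0.34799 <1
  x=-1.320: |R|=0.33340 <1
  x=-2.989: |R|=1.36130 >1
  x=-2.909: |R|=1.26436 >1
Stable set (-2.6667, 0).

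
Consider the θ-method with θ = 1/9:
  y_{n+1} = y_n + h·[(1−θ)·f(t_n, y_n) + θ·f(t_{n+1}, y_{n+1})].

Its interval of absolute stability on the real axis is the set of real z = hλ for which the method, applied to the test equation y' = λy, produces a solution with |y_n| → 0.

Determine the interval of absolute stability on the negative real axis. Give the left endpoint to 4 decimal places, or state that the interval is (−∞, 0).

z∈(-2.5714,0).

With y'=λy (z=hλ):
  y_{n+1} = y_n + z·[8/9·y_n + 1/9·y_{n+1}] ⇒ (1 − 1/9z)y_{n+1} = (1 + 8/9z)y_n
  ⇒ R(z) = (1 + 8/9z)/(1 − 1/9z).

Solve |R(x)|<1 on ℝ⁻.
x=-1.3: |R|=0.1359
R=−1: 1+8/9x = −1+1/9x ⇒ -7/9x=2 ⇒ x=2/(-7/9)=-2.5714
Confirm numerically:
  x=-1.670: |R|=0.40862 <1
  x=-1.365: |R|=0.18524 <1
  x=-1.032: |R|=0.07416 <1
  x=-2.921: |R|=1.20527 >1
  x=-2.621: |R|=1.02986 >1
So |R|<1 on (-2.5714, 0).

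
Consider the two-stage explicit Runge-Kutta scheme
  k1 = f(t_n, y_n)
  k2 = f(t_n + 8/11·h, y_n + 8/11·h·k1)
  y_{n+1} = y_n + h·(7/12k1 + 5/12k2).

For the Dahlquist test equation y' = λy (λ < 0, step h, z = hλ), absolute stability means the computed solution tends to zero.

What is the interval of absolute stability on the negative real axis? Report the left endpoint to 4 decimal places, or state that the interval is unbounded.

z∈(-3.3000,0).

On y'=λy, z=hλ:
  k1=λy_n ⇒ h·k1=z·y_n;  k2=λ(1+8/11z)y_n ⇒ h·k2=z(1+8/11z)y_n
  y_{n+1}/y_n = 1 + 7/12z + 5/12z(1+8/11z) = 1 + z + 10/33z²
  R(z) = 1 + z + 10/33z².

Boundary: |R(x)|=1, x<0.
x=-1.4: |R|=0.1939
R=1: x+10/33x²=0 ⇒ x=−33/10=-3.3000; min R=1−1/(4·10/33)=0.1750>−1
Confirm numerically:
  x=-2.699: |R|=0.50845 <1
  x=-2.428: |R|=0.35842 <1
  x=-2.398: |R|=0.34455 <1
  x=-2.332: |R|=0.31595 <1
  x=-3.813: |R|=1.59275 >1
  x=-3.674: |R|=1.41639 >1
  x=-3.399: |R|=1.10197 >1
So |R|<1 on (-3.3000, 0).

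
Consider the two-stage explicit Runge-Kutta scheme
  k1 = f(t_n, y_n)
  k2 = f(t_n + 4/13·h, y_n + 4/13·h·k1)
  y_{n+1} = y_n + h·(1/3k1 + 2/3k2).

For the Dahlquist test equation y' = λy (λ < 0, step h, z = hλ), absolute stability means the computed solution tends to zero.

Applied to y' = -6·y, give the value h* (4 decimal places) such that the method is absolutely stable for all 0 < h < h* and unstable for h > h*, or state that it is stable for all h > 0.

With y'=λy (z=hλ):
  k1=λy_n ⇒ h·k1=z·y_n;  k2=λ(1+4/13z)y_n ⇒ h·k2=z(1+4/13z)y_n
  y_{n+1}/y_n = 1 + 1/3z + 2/3z(1+4/13z) = 1 + z + 8/39z²
  R(z) = 1 + z + 8/39z².

Find x<0 with |R(x)|<1.
x=-0.41: |R|=0.6245
R=1: x+8/39x²=0 ⇒ x=−39/8=-4.8750; min R=1−1/(4·8/39)=-0.2188>−1
Confirm numerically:
  x=-4.756: |R|=0.88390 <1
  x=-4.524: |R|=0.67427 <1
  x=-4.435: |R|=0.59971 <1
  x=-2.960: |R|=0.16275 <1
  x=-5.418: |R|=1.60348 >1
  x=-5.340: |R|=1.50935 >1
  x=-4.896: |R|=1.02109 >1
Interval (-4.8750, 0).

(-4.8750,0); λ=-6 ⇒ h* = (39/8)/6 = 0.8125.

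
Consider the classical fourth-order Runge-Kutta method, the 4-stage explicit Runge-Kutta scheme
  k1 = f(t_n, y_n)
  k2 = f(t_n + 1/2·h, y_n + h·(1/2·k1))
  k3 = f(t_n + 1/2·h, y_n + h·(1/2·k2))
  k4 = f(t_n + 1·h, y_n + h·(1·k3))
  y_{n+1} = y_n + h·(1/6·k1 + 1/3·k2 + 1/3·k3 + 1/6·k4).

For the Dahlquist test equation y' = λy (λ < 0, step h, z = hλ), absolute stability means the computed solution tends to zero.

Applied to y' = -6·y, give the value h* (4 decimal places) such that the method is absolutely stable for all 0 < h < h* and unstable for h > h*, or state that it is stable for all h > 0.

(-2.7853,0); λ=-6 ⇒ h* = 0.4642.

Set f=λy, z=hλ:
  order 4, 4-stage ⇒ R(z)=1+z+z^2/2+z^3/6+z^4/24
  (e.g. R(-0.44)=0.64416, |R|=0.64416)

Find x<0 with |R(x)|<1.
x=-0.44: |R|=0.6442
|R(-2.83)|=1.0695 |R(-2.23)|=0.4386 |R(-1.57)|=0.2706
Bisect:
  x_lo=-3.3058 |R|=2.1135  x_hi=-0.2708 |R|=0.7628
  mid=-1.78833 |R|=0.28368 →hi
  mid=-2.54708 |R|=0.69636 →hi
  mid=-2.92645 |R|=1.23453 →lo
  mid=-2.73676 |R|=0.92926 →hi
  mid=-2.83161 |R|=1.07210 →lo
  mid=-2.78419 |R|=0.99833 →hi
  mid=-2.80790 |R|=1.03462 →lo
  mid=-2.79604 |R|=1.01633 →lo
  mid=-2.79011 |R|=1.00729 →lo
  mid=-2.78715 |R|=1.00280 →lo
  ...
  [-2.78530,-2.78511] ⇒ x*=-2.7853
Interval (-2.7853, 0).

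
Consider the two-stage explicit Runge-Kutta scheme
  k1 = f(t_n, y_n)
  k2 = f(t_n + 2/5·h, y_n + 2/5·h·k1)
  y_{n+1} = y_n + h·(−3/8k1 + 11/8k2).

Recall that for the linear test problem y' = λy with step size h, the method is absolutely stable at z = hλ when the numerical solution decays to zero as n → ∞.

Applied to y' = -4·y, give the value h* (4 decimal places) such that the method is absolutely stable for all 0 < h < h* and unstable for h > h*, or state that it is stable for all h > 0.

(-1.8182,0); λ=-4 ⇒ h* = (20/11)/4 = 0.4545.

On y'=λy, z=hλ:
  k1=λy_n ⇒ h·k1=z·y_n;  k2=λ(1+2/5z)y_n ⇒ h·k2=z(1+2/5z)y_n
  y_{n+1}/y_n = 1 − 3/8z + 11/8z(1+2/5z) = 1 + z + 11/20z²
  so R(z) = 1 + z + 11/20z².

Find x<0 with |R(x)|<1.
x=-1.15: |R|=0.5774
R=1: x+11/20x²=0 ⇒ x=−20/11=-1.8182; min R=1−1/(4·11/20)=0.5455>−1
Confirm numerically:
  x=-1.398: |R|=0.67692 <1
  x=-1.218: |R|=0.59794 <1
  x=-1.165: |R|=0.58147 <1
  x=-1.142: |R|=0.57529 <1
  x=-2.401: |R|=1.76964 >1
  x=-2.245: |R|=1.52701 >1
  x=-2.160: |R|=1.40608 >1
So |R|<1 on (-1.8182, 0).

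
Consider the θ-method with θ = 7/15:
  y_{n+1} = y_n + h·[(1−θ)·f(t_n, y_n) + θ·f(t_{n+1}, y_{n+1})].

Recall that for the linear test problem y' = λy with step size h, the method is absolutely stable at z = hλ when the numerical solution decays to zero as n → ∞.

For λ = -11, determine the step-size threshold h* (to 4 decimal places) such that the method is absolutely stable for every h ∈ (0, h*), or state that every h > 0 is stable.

(-30.0000,0); λ=-11 ⇒ h* = (30)/11 = 2.7273.

On y'=λy, z=hλ:
  y_{n+1} = y_n + z·[8/15·y_n + 7/15·y_{n+1}] ⇒ (1 − 7/15z)y_{n+1} = (1 + 8/15z)y_n
  Hence R(z) = (1 + 8/15z)/(1 − 7/15z).

Solve |R(x)|<1 on ℝ⁻.
x=-0.73: |R|=0.4555
R=−1: 1+8/15x = −1+7/15x ⇒ -1/15x=2 ⇒ x=2/(-1/15)=-30.0000
Confirm numerically:
  x=-25.234: |R|=0.97513 <1
  x=-18.169: |R|=0.91679 <1
  x=-17.919: |R|=0.91397 <1
  x=-30.516: |R|=1.00226 >1
  x=-30.326: |R|=1.00143 >1
So |R|<1 on (-30.0000, 0).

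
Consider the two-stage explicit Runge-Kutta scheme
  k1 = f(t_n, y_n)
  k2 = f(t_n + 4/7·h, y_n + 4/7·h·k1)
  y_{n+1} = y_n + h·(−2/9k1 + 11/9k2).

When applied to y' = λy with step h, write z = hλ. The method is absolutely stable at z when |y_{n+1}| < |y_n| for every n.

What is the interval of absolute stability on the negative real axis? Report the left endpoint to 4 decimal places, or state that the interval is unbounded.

(-1.4318, 0).

On y'=λy, z=hλ:
  k1=λy_n ⇒ h·k1=z·y_n;  k2=λ(1+4/7z)y_n ⇒ h·k2=z(1+4/7z)y_n
  y_{n+1}/y_n = 1 − 2/9z + 11/9z(1+4/7z) = 1 + z + 44/63z²
  Hence R(z) = 1 + z + 44/63z².

Find x<0 with |R(x)|<1.
x=-0.33: |R|=0.7461
R=1: x+44/63x²=0 ⇒ x=−63/44=-1.4318; min R=1−1/(4·44/63)=0.6420>−1
Confirm numerically:
  x=-1.347: |R|=0.92021 <1
  x=-1.169: |R|=0.78542 <1
  x=-0.961: |R|=0.68400 <1
  x=-0.589: |R|=0.65329 <1
  x=-2.025: |R|=1.83893 >1
  x=-1.929: |R|=1.66982 >1
  x=-1.564: |R|=1.14438 >1
So |R|<1 on (-1.4318, 0).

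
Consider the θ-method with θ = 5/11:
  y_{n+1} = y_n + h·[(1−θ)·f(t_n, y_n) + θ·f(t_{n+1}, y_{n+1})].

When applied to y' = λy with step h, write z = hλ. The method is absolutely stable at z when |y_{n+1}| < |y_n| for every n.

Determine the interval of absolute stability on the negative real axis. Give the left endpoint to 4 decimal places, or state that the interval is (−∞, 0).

Test eqn y'=λy, z=hλ:
  y_{n+1} = y_n + z·[6/11·y_n + 5/11·y_{n+1}] ⇒ (1 − 5/11z)y_{n+1} = (1 + 6/11z)y_n
  Hence R(z) = (1 + 6/11z)/(1 − 5/11z).

Need |R(x)|<1, x<0.
x=-0.62: |R|=0.5163
R=−1: 1+6/11x = −1+5/11x ⇒ -1/11x=2 ⇒ x=2/(-1/11)=-22.0000
Confirm numerically:
  x=-15.357: |R|=0.92433 <1
  x=-15.025: |R|=0.91901 <1
  x=-10.741: |R|=0.82599 <1
  x=-9.123: |R|=0.77255 <1
  x=-22.434: |R|=1.00352 >1
  x=-22.077: |R|=1.00063 >1
So |R|<1 on (-22.0000, 0).

(-22.0000, 0).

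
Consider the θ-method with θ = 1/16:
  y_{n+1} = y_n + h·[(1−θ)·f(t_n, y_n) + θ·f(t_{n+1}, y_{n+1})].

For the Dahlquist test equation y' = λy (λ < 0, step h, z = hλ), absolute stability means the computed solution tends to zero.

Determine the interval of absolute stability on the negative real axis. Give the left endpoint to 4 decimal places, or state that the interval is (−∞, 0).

On y'=λy, z=hλ:
  y_{n+1} = y_n + z·[15/16·y_n + 1/16·y_{n+1}] ⇒ (1 − 1/16z)y_{n+1} = (1 + 15/16z)y_n
  so R(z) = (1 + 15/16z)/(1 − 1/16z).

Need |R(x)|<1, x<0.
x=-1.37: |R|=0.2619
R=−1: 1+15/16x = −1+1/16x ⇒ -7/8x=2 ⇒ x=2/(-7/8)=-2.2857
Confirm numerically:
  x=-2.188: |R|=0.92479 <1
  x=-1.997: |R|=0.77541 <1
  x=-1.873: |R|=0.67672 <1
  x=-1.521: |R|=0.38896 <1
  x=-2.433: |R|=1.11186 >1
  x=-2.315: |R|=1.02239 >1
Interval (-2.2857, 0).

(-2.2857, 0).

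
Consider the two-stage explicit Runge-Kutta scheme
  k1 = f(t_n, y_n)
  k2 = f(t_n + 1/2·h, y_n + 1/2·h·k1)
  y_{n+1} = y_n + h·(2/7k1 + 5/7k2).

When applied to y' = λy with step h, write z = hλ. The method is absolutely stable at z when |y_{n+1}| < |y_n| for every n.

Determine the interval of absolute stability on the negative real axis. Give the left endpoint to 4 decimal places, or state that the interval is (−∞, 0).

(-2.8000, 0).

Set f=λy, z=hλ:
  k1=λy_n ⇒ h·k1=z·y_n;  k2=λ(1+1/2z)y_n ⇒ h·k2=z(1+1/2z)y_n
  y_{n+1}/y_n = 1 + 2/7z + 5/7z(1+1/2z) = 1 + z + 5/14z²
  Hence R(z) = 1 + z + 5/14z².

Solve |R(x)|<1 on ℝ⁻.
x=-1.45: |R|=0.3009
R=1: x+5/14x²=0 ⇒ x=−14/5=-2.8000; min R=1−1/(4·5/14)=0.3000>−1
Confirm numerically:
  x=-1.630: |R|=0.31889 <1
  x=-1.515: |R|=0.30472 <1
  x=-1.453: |R|=0.30100 <1
  x=-1.257: |R|=0.30730 <1
  x=-2.942: |R|=1.14920 >1
  x=-2.896: |R|=1.09929 >1
Stable set (-2.8000, 0).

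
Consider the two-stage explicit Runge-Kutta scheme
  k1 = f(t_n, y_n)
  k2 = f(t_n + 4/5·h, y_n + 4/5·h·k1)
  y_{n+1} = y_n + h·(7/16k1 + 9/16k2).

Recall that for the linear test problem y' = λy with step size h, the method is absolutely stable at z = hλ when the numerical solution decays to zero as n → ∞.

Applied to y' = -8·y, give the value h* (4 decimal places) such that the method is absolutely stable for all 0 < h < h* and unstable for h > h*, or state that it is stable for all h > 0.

Set f=λy, z=hλ:
  k1=λy_n ⇒ h·k1=z·y_n;  k2=λ(1+4/5z)y_n ⇒ h·k2=z(1+4/5z)y_n
  y_{n+1}/y_n = 1 + 7/16z + 9/16z(1+4/5z) = 1 + z + 9/20z²
  Hence R(z) = 1 + z + 9/20z².

Boundary: |R(x)|=1, x<0.
x=-0.58: |R|=0.5714
R=1: x+9/20x²=0 ⇒ x=−20/9=-2.2222; min R=1−1/(4·9/20)=0.4444>−1
Confirm numerically:
  x=-2.104: |R|=0.88807 <1
  x=-1.625: |R|=0.56328 <1
  x=-1.604: |R|=0.55377 <1
  x=-1.598: |R|=0.55112 <1
  x=-2.662: |R|=1.52681 >1
  x=-2.596: |R|=1.43665 >1
Stable set (-2.2222, 0).

(-2.2222,0); λ=-8 ⇒ h* = (20/9)/8 = 0.2778.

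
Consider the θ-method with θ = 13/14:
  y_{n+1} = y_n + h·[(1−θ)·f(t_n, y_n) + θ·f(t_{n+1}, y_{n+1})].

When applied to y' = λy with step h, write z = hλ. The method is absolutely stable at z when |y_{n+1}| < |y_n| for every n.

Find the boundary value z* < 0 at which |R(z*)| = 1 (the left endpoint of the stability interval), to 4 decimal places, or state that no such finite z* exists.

Test eqn y'=λy, z=hλ:
  y_{n+1} = y_n + z·[1/14·y_n + 13/14·y_{n+1}] ⇒ (1 − 13/14z)y_{n+1} = (1 + 1/14z)y_n
  so R(z) = (1 + 1/14z)/(1 − 13/14z).

Boundary: |R(x)|=1, x<0.
x=-1.49: |R|=0.3749
x=-2: |R|=0.3000
x=-10: |R|=0.0278
x=-100: |R|=0.0654
θ=13/14≥1/2 ⇒ |1+1/14x|<|1−13/14x| ∀x<0 ⇒ interval (−∞,0).

(−∞, 0) — no finite endpoint.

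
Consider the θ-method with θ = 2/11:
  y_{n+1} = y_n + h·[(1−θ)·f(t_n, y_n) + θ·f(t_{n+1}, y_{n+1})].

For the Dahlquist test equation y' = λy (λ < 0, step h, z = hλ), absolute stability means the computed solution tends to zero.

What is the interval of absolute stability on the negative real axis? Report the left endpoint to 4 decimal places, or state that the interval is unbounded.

Set f=λy, z=hλ:
  y_{n+1} = y_n + z·[9/11·y_n + 2/11·y_{n+1}] ⇒ (1 − 2/11z)y_{n+1} = (1 + 9/11z)y_n
  ⇒ R(z) = (1 + 9/11z)/(1 − 2/11z).

Boundary: |R(x)|=1, x<0.
x=-1.49: |R|=0.1724
R=−1: 1+9/11x = −1+2/11x ⇒ -7/11x=2 ⇒ x=2/(-7/11)=-3.1429
Confirm numerically:
  x=-2.708: |R|=0.81457 <1
  x=-2.463: |R|=0.70118 <1
  x=-2.143: |R|=0.54213 <1
  x=-1.811: |R|=0.36240 <1
  x=-3.544: |R|=1.15524 >1
  x=-3.390: |R|=1.09730 >1
  x=-3.389: |R|=1.09692 >1
Stable set (-3.1429, 0).

(-3.1429, 0).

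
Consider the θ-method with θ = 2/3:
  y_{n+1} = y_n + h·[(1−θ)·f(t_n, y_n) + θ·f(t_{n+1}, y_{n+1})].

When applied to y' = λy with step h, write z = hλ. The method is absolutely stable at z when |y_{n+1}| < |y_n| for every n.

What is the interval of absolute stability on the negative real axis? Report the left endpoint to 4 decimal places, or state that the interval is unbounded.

unbounded; (−∞, 0).

On y'=λy, z=hλ:
  y_{n+1} = y_n + z·[1/3·y_n + 2/3·y_{n+1}] ⇒ (1 − 2/3z)y_{n+1} = (1 + 1/3z)y_n
  R(z) = (1 + 1/3z)/(1 − 2/3z).

Solve |R(x)|<1 on ℝ⁻.
x=-0.9: |R|=0.4375
x=-2: |R|=0.1429
x=-10: |R|=0.3043
x=-100: |R|=0.4778
θ=2/3≥1/2 ⇒ |1+1/3x|<|1−2/3x| ∀x<0 ⇒ stable on all of ℝ⁻.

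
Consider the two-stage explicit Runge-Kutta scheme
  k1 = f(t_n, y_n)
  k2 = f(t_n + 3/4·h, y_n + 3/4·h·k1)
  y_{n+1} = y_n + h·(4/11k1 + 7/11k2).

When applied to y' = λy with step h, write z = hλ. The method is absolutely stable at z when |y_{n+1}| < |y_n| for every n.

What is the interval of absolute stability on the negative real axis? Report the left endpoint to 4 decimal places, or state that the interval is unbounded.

z∈(-2.0952,0).

Test eqn y'=λy, z=hλ:
  k1=λy_n ⇒ h·k1=z·y_n;  k2=λ(1+3/4z)y_n ⇒ h·k2=z(1+3/4z)y_n
  y_{n+1}/y_n = 1 + 4/11z + 7/11z(1+3/4z) = 1 + z + 21/44z²
  so R(z) = 1 + z + 21/44z².

Boundary: |R(x)|=1, x<0.
x=-1.04: |R|=0.4762
R=1: x+21/44x²=0 ⇒ x=−44/21=-2.0952; min R=1−1/(4·21/44)=0.4762>−1
Confirm numerically:
  x=-1.934: |R|=0.85117 <1
  x=-1.307: |R|=0.50830 <1
  x=-1.249: |R|=0.49555 <1
  x=-2.329: |R|=1.25984 >1
  x=-2.266: |R|=1.18468 >1
So |R|<1 on (-2.0952, 0).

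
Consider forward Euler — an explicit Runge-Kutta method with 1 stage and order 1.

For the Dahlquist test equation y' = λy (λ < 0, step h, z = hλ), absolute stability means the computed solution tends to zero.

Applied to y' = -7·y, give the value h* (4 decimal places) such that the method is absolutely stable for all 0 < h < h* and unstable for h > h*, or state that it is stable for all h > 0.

Test eqn y'=λy, z=hλ:
  order 1, 1-stage ⇒ R(z)=1+z
  (e.g. R(-1.52)=-0.52000, |R|=0.52000)

Solve |R(x)|<1 on ℝ⁻.
x=-1.52: |R|=0.5200
|R(-2.31)|=1.3100 |R(-1.85)|=0.8500 |R(-1.31)|=0.3100
Bisect:
  x_lo=-2.3109 |R|=1.3109  x_hi=-0.0650 |R|=0.9350
  mid=-1.18794 |R|=0.18794 →hi
  mid=-1.74941 |R|=0.74941 →hi
  mid=-2.03015 |R|=1.03015 →lo
  mid=-1.88978 |R|=0.88978 →hi
  mid=-1.95997 |R|=0.95997 →hi
  mid=-1.99506 |R|=0.99506 →hi
  mid=-2.01260 |R|=1.01260 →lo
  mid=-2.00383 |R|=1.00383 →lo
  ...
  [-2.00013,-1.99999] ⇒ x*=-2.0000
Stable set (-2.0000, 0).

(-2.0000,0); λ=-7 ⇒ h* = 0.2857.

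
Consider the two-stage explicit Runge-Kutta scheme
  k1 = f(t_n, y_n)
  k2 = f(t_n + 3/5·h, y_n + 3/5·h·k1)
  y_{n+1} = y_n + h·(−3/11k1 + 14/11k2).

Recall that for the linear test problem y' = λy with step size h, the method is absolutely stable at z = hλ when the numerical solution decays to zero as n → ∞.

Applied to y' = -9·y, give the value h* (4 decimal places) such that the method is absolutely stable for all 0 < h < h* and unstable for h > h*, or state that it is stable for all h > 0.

(-1.3095,0); λ=-9 ⇒ h* = (55/42)/9 = 0.1455.

Set f=λy, z=hλ:
  k1=λy_n ⇒ h·k1=z·y_n;  k2=λ(1+3/5z)y_n ⇒ h·k2=z(1+3/5z)y_n
  y_{n+1}/y_n = 1 − 3/11z + 14/11z(1+3/5z) = 1 + z + 42/55z²
  Hence R(z) = 1 + z + 42/55z².

Boundary: |R(x)|=1, x<0.
x=-0.63: |R|=0.6731
R=1: x+42/55x²=0 ⇒ x=−55/42=-1.3095; min R=1−1/(4·42/55)=0.6726>−1
Confirm numerically:
  x=-1.118: |R|=0.83649 <1
  x=-1.016: |R|=0.77227 <1
  x=-0.958: |R|=0.74284 <1
  x=-1.659: |R|=1.44274 >1
  x=-1.650: |R|=1.42900 >1
  x=-1.405: |R|=1.10244 >1
So |R|<1 on (-1.3095, 0).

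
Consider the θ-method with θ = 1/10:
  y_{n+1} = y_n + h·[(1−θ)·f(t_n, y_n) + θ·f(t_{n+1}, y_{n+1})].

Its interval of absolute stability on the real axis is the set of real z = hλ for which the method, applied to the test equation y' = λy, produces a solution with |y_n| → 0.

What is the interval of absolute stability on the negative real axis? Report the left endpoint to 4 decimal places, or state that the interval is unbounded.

z∈(-2.5000,0).

Test eqn y'=λy, z=hλ:
  y_{n+1} = y_n + z·[9/10·y_n + 1/10·y_{n+1}] ⇒ (1 − 1/10z)y_{n+1} = (1 + 9/10z)y_n
  Hence R(z) = (1 + 9/10z)/(1 − 1/10z).

Need |R(x)|<1, x<0.
x=-0.68: |R|=0.3633
R=−1: 1+9/10x = −1+1/10x ⇒ -4/5x=2 ⇒ x=2/(-4/5)=-2.5000
Confirm numerically:
  x=-2.461: |R|=0.97496 <1
  x=-2.349: |R|=0.90218 <1
  x=-1.976: |R|=0.64997 <1
  x=-3.002: |R|=1.30888 >1
  x=-2.773: |R|=1.17099 >1
  x=-2.665: |R|=1.10422 >1
Stable set (-2.5000, 0).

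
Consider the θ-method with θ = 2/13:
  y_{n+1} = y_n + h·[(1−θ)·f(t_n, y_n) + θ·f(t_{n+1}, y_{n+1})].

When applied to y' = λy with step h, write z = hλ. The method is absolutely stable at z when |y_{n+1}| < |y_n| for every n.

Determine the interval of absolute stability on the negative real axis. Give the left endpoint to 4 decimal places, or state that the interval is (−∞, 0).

Test eqn y'=λy, z=hλ:
  y_{n+1} = y_n + z·[11/13·y_n + 2/13·y_{n+1}] ⇒ (1 − 2/13z)y_{n+1} = (1 + 11/13z)y_n
  ⇒ R(z) = (1 + 11/13z)/(1 − 2/13z).

Boundary: |R(x)|=1, x<0.
x=-1.16: |R|=0.0157
R=−1: 1+11/13x = −1+2/13x ⇒ -9/13x=2 ⇒ x=2/(-9/13)=-2.8889
Confirm numerically:
  x=-2.367: |R|=0.73514 <1
  x=-2.209: |R|=0.64870 <1
  x=-2.082: |R|=0.57691 <1
  x=-1.925: |R|=0.48516 <1
  x=-3.284: |R|=1.18173 >1
  x=-3.110: |R|=1.10354 >1
Interval (-2.8889, 0).

(-2.8889, 0).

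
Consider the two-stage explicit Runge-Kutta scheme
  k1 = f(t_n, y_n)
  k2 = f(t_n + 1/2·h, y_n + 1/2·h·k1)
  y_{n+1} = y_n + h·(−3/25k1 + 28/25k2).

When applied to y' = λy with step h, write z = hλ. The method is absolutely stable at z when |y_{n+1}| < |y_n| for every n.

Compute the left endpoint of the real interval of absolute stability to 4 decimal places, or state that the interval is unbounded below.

z* = -1.7857.

Set f=λy, z=hλ:
  k1=λy_n ⇒ h·k1=z·y_n;  k2=λ(1+1/2z)y_n ⇒ h·k2=z(1+1/2z)y_n
  y_{n+1}/y_n = 1 − 3/25z + 28/25z(1+1/2z) = 1 + z + 14/25z²
  Hence R(z) = 1 + z + 14/25z².

Need |R(x)|<1, x<0.
x=-0.62: |R|=0.5953
R=1: x+14/25x²=0 ⇒ x=−25/14=-1.7857; min R=1−1/(4·14/25)=0.5536>−1
Confirm numerically:
  x=-1.573: |R|=0.81262 <1
  x=-1.509: |R|=0.76617 <1
  x=-0.892: |R|=0.55357 <1
  x=-2.014: |R|=1.25747 >1
  x=-1.991: |R|=1.22889 >1
  x=-1.942: |R|=1.16996 >1
So |R|<1 on (-1.7857, 0).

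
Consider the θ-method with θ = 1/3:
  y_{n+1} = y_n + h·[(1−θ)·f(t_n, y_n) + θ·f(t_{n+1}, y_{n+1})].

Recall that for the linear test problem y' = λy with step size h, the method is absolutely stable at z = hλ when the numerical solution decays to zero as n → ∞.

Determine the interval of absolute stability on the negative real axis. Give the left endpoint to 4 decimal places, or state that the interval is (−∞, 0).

(-6.0000, 0).

Set f=λy, z=hλ:
  y_{n+1} = y_n + z·[2/3·y_n + 1/3·y_{n+1}] ⇒ (1 − 1/3z)y_{n+1} = (1 + 2/3z)y_n
  Hence R(z) = (1 + 2/3z)/(1 − 1/3z).

Find x<0 with |R(x)|<1.
x=-1.58: |R|=0.0349
R=−1: 1+2/3x = −1+1/3x ⇒ -1/3x=2 ⇒ x=2/(-1/3)=-6.0000
Confirm numerically:
  x=-5.367: |R|=0.92435 <1
  x=-5.093: |R|=0.88793 <1
  x=-3.817: |R|=0.67977 <1
  x=-3.550: |R|=0.62595 <1
  x=-6.578: |R|=1.06035 >1
  x=-6.566: |R|=1.05917 >1
  x=-6.185: |R|=1.02014 >1
Interval (-6.0000, 0).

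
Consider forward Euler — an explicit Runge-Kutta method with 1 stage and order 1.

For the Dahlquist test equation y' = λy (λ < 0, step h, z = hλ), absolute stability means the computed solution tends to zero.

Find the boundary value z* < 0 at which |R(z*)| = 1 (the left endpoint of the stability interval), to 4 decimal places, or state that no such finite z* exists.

left endpoint -2.0000.

With y'=λy (z=hλ):
  order 1, 1-stage ⇒ R(z)=1+z
  (e.g. R(-0.33)=0.67000, |R|=0.67000)

Boundary: |R(x)|=1, x<0.
x=-0.33: |R|=0.6700
|R(-2.25)|=1.2500 |R(-2.2)|=1.2000 |R(-1.27)|=0.2700
Bisect:
  x_lo=-2.3683 |R|=1.3683  x_hi=-0.3301 |R|=0.6699
  mid=-1.34922 |R|=0.34922 →hi
  mid=-1.85878 |R|=0.85878 →hi
  mid=-2.11355 |R|=1.11355 →lo
  mid=-1.98617 |R|=0.98617 →hi
  mid=-2.04986 |R|=1.04986 →lo
  mid=-2.01801 |R|=1.01801 →lo
  mid=-2.00209 |R|=1.00209 →lo
  mid=-1.99413 |R|=0.99413 →hi
  ...
  [-2.00010,-1.99997] ⇒ x*=-2.0000
Stable set (-2.0000, 0).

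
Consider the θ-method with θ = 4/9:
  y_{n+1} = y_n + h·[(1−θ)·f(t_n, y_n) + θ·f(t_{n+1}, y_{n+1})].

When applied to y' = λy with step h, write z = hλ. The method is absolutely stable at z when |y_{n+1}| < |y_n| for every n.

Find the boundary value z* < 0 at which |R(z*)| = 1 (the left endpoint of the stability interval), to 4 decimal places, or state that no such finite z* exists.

left endpoint -18.0000.

With y'=λy (z=hλ):
  y_{n+1} = y_n + z·[5/9·y_n + 4/9·y_{n+1}] ⇒ (1 − 4/9z)y_{n+1} = (1 + 5/9z)y_n
  R(z) = (1 + 5/9z)/(1 − 4/9z).

Solve |R(x)|<1 on ℝ⁻.
x=-0.49: |R|=0.5976
R=−1: 1+5/9x = −1+4/9x ⇒ -1/9x=2 ⇒ x=2/(-1/9)=-18.0000
Confirm numerically:
  x=-16.376: |R|=0.97820 <1
  x=-10.022: |R|=0.83748 <1
  x=-7.587: |R|=0.73536 <1
  x=-18.428: |R|=1.00517 >1
  x=-18.117: |R|=1.00144 >1
  x=-18.038: |R|=1.00047 >1
Stable set (-18.0000, 0).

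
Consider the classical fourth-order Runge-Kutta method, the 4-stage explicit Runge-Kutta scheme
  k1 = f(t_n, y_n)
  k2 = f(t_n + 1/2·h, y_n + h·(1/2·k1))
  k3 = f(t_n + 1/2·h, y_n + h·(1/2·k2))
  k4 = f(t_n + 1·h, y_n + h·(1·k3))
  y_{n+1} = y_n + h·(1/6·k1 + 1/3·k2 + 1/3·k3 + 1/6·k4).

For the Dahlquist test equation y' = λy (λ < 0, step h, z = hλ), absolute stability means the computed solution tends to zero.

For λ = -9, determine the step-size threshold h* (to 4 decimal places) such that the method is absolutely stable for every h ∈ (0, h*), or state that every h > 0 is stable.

(-2.7853,0); λ=-9 ⇒ h* = 0.3095.

Set f=λy, z=hλ:
  order 4, 4-stage ⇒ R(z)=1+z+z^2/2+z^3/6+z^4/24
  (e.g. R(-1.52)=0.27231, |R|=0.27231)

Solve |R(x)|<1 on ℝ⁻.
x=-1.52: |R|=0.2723
|R(-1.79)|=0.2839 |R(-0.77)|=0.4650
Bisect:
  x_lo=-3.4708 |R|=2.6304  x_hi=-0.3186 |R|=0.7272
  mid=-1.89470 |R|=0.30359 →hi
  mid=-2.68273 |R|=0.85606 →hi
  mid=-3.07675 |R|=1.53601 →lo
  mid=-2.87974 |R|=1.15198 →lo
  mid=-2.78123 |R|=0.99390 →hi
  mid=-2.83049 |R|=1.07030 →lo
  mid=-2.80586 |R|=1.03145 →lo
  mid=-2.79355 |R|=1.01252 →lo
  ...
  [-2.78547,-2.78527] ⇒ x*=-2.7853
So |R|<1 on (-2.7853, 0).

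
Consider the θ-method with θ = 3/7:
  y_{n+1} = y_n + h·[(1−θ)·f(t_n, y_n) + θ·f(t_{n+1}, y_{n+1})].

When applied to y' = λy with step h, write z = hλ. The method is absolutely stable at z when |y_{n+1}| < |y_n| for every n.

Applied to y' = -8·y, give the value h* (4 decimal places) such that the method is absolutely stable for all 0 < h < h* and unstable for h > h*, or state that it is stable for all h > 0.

Test eqn y'=λy, z=hλ:
  y_{n+1} = y_n + z·[4/7·y_n + 3/7·y_{n+1}] ⇒ (1 − 3/7z)y_{n+1} = (1 + 4/7z)y_n
  R(z) = (1 + 4/7z)/(1 − 3/7z).

Need |R(x)|<1, x<0.
x=-1.21: |R|=0.2032
R=−1: 1+4/7x = −1+3/7x ⇒ -1/7x=2 ⇒ x=2/(-1/7)=-14.0000
Confirm numerically:
  x=-9.170: |R|=0.86004 <1
  x=-6.383: |R|=0.70871 <1
  x=-6.268: |R|=0.70036 <1
  x=-14.328: |R|=1.00656 >1
  x=-14.208: |R|=1.00419 >1
Interval (-14.0000, 0).

(-14.0000,0); λ=-8 ⇒ h* = (14)/8 = 1.7500.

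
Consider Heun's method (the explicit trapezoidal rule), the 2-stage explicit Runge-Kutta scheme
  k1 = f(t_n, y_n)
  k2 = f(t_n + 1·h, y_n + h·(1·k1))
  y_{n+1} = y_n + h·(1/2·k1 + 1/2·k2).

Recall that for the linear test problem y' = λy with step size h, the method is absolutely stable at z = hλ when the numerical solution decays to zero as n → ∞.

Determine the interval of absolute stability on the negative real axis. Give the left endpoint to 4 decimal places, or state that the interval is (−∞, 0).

z∈(-2.0000,0).

Test eqn y'=λy, z=hλ:
  order 2, 2-stage ⇒ R(z)=1+z+z^2/2
  (e.g. R(-0.89)=0.50605, |R|=0.50605)

Boundary: |R(x)|=1, x<0.
x=-0.89: |R|=0.5061
|R(-2)|=1.0000 |R(-1.51)|=0.6300 |R(-1.14)|=0.5098
Bisect:
  x_lo=-2.3937 |R|=1.4712  x_hi=-0.2555 |R|=0.7772
  mid=-1.32458 |R|=0.55268 →hi
  mid=-1.85915 |R|=0.86907 →hi
  mid=-2.12643 |R|=1.13442 →lo
  mid=-1.99279 |R|=0.99281 →hi
  mid=-2.05961 |R|=1.06138 →lo
  mid=-2.02620 |R|=1.02654 →lo
  mid=-2.00949 |R|=1.00954 →lo
  ...
  [-2.00010,-1.99996] ⇒ x*=-2.0000
Stable set (-2.0000, 0).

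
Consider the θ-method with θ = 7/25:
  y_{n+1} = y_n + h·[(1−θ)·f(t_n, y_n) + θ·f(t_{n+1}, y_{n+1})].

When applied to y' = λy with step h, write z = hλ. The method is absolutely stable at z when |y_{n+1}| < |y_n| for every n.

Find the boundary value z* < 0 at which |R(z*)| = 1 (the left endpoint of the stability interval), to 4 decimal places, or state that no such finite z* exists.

z* = -4.5455.

On y'=λy, z=hλ:
  y_{n+1} = y_n + z·[18/25·y_n + 7/25·y_{n+1}] ⇒ (1 − 7/25z)y_{n+1} = (1 + 18/25z)y_n
  ⇒ R(z) = (1 + 18/25z)/(1 − 7/25z).

Boundary: |R(x)|=1, x<0.
x=-1.47: |R|=0.0414
R=−1: 1+18/25x = −1+7/25x ⇒ -11/25x=2 ⇒ x=2/(-11/25)=-4.5455
Confirm numerically:
  x=-3.456: |R|=0.75638 <1
  x=-3.291: |R|=0.71274 <1
  x=-3.080: |R|=0.65378 <1
  x=-2.214: |R|=0.36673 <1
  x=-4.857: |R|=1.05809 >1
  x=-4.780: |R|=1.04413 >1
Stable set (-4.5455, 0).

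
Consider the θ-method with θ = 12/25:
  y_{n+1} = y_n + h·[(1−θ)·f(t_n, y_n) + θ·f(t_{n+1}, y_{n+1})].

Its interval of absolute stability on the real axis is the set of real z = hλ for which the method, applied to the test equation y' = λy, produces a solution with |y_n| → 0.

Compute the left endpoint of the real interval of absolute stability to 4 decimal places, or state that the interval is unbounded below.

left endpoint -50.0000.

Test eqn y'=λy, z=hλ:
  y_{n+1} = y_n + z·[13/25·y_n + 12/25·y_{n+1}] ⇒ (1 − 12/25z)y_{n+1} = (1 + 13/25z)y_n
  Hence R(z) = (1 + 13/25z)/(1 − 12/25z).

Need |R(x)|<1, x<0.
x=-1.07: |R|=0.2931
R=−1: 1+13/25x = −1+12/25x ⇒ -1/25x=2 ⇒ x=2/(-1/25)=-50.0000
Confirm numerically:
  x=-46.504: |R|=0.99400 <1
  x=-33.685: |R|=0.96199 <1
  x=-23.197: |R|=0.91165 <1
  x=-50.472: |R|=1.00075 >1
  x=-50.446: |R|=1.00071 >1
Interval (-50.0000, 0).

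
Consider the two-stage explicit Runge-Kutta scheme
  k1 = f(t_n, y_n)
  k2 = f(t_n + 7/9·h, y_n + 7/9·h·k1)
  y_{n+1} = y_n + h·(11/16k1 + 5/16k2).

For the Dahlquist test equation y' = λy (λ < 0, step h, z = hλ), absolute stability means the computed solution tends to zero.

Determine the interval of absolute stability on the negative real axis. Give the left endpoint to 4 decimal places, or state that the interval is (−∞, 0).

(-4.1143, 0).

Set f=λy, z=hλ:
  k1=λy_n ⇒ h·k1=z·y_n;  k2=λ(1+7/9z)y_n ⇒ h·k2=z(1+7/9z)y_n
  y_{n+1}/y_n = 1 + 11/16z + 5/16z(1+7/9z) = 1 + z + 35/144z²
  ⇒ R(z) = 1 + z + 35/144z².

Boundary: |R(x)|=1, x<0.
x=-0.39: |R|=0.6470
R=1: x+35/144x²=0 ⇒ x=−144/35=-4.1143; min R=1−1/(4·35/144)=-0.0286>−1
Confirm numerically:
  x=-3.410: |R|=0.41627 <1
  x=-2.498: |R|=0.01867 <1
  x=-2.028: |R|=0.02836 <1
  x=-4.708: |R|=1.67939 >1
  x=-4.352: |R|=1.25145 >1
  x=-4.315: |R|=1.21051 >1
Stable set (-4.1143, 0).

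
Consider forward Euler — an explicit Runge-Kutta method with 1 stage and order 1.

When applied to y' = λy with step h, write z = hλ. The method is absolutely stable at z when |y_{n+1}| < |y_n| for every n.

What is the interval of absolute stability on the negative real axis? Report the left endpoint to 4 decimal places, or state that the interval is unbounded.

With y'=λy (z=hλ):
  order 1, 1-stage ⇒ R(z)=1+z
  (e.g. R(-1.66)=-0.66000, |R|=0.66000)

Find x<0 with |R(x)|<1.
x=-1.66: |R|=0.6600
|R(-2.06)|=1.0600 |R(-1.36)|=0.3600 |R(-1.25)|=0.2500
Bisect:
  x_lo=-2.4107 |R|=1.4107  x_hi=-0.1011 |R|=0.8989
  mid=-1.25591 |R|=0.25591 →hi
  mid=-1.83331 |R|=0.83331 →hi
  mid=-2.12201 |R|=1.12201 →lo
  mid=-1.97766 |R|=0.97766 →hi
  mid=-2.04983 |R|=1.04983 →lo
  mid=-2.01374 |R|=1.01374 →lo
  mid=-1.99570 |R|=0.99570 →hi
  mid=-2.00472 |R|=1.00472 →lo
  mid=-2.00021 |R|=1.00021 →lo
  ...
  [-2.00007,-1.99993] ⇒ x*=-2.0000
So |R|<1 on (-2.0000, 0).

(-2.0000, 0).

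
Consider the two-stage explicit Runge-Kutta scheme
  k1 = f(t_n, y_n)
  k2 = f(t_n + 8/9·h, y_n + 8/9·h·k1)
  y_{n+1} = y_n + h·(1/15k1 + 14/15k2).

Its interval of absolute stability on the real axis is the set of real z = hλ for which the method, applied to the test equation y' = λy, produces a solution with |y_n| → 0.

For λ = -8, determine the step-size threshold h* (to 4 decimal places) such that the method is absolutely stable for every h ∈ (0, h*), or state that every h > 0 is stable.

On y'=λy, z=hλ:
  k1=λy_n ⇒ h·k1=z·y_n;  k2=λ(1+8/9z)y_n ⇒ h·k2=z(1+8/9z)y_n
  y_{n+1}/y_n = 1 + 1/15z + 14/15z(1+8/9z) = 1 + z + 112/135z²
  Hence R(z) = 1 + z + 112/135z².

Solve |R(x)|<1 on ℝ⁻.
x=-1.47: |R|=1.3227
R=1: x+112/135x²=0 ⇒ x=−135/112=-1.2054; min R=1−1/(4·112/135)=0.6987>−1
Confirm numerically:
  x=-1.157: |R|=0.95358 <1
  x=-1.020: |R|=0.84315 <1
  x=-0.956: |R|=0.80223 <1
  x=-0.902: |R|=0.77299 <1
  x=-1.633: |R|=1.57936 >1
  x=-1.384: |R|=1.20512 >1
So |R|<1 on (-1.2054, 0).

(-1.2054,0); λ=-8 ⇒ h* = (135/112)/8 = 0.1507.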